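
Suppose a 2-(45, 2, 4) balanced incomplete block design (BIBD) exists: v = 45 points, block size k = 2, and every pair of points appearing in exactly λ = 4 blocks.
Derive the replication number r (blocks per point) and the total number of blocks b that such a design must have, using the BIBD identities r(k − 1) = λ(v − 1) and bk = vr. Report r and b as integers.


Any 2-(v, k, λ) BIBD satisfies two necessary conditions:
  (i)  Each point sits in r blocks, and counting incidences through any fixed point gives r(k − 1) = λ(v − 1), so r = λ(v − 1)/(k − 1).
  (ii) Total incidences bk = vr, so b = vr/k.
Step 1: r = λ(v − 1)/(k − 1) = 4·(45 − 1)/(2 − 1) = 4·44/1 = 176/1 = 176.
Step 2: b = vr/k = 45·176/2 = 7920/2 = 3960.
Check integrality: r = 176 ∈ Z ✓, b = 3960 ∈ Z ✓.
(These identities are necessary conditions: they determine r and b for any design with these parameters, but do not by themselves prove that one exists.)

r = 176, b = 3960.


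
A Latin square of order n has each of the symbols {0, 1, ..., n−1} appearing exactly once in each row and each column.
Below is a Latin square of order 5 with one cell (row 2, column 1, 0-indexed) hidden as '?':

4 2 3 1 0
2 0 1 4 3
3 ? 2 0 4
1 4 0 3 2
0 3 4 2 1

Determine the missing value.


Row 2 contains symbols [0, 2, 3, 4] — missing [1].
Column 1 contains symbols [0, 2, 3, 4] — missing [1].
The missing symbol must appear in both missing sets; intersection = [1].
Therefore the hidden value is 1.

Missing value = 1.


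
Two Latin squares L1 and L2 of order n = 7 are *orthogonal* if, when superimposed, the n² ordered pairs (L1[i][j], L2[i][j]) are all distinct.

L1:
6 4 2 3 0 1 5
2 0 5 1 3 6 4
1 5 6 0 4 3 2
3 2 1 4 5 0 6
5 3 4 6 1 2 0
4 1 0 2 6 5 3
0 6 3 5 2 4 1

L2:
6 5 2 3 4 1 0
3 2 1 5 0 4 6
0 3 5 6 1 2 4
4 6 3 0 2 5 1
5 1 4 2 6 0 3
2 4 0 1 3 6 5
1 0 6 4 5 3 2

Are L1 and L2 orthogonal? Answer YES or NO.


Form the n² = 49 superimposed pairs (L1[i][j], L2[i][j]), row by row (rows and columns indexed from 0):
row 0: (6,6) (4,5) (2,2) (3,3) (0,4) (1,1) (5,0)
row 1: (2,3) (0,2) (5,1) (1,5) (3,0) (6,4) (4,6)
row 2: (1,0) (5,3) (6,5) (0,6) (4,1) (3,2) (2,4)
row 3: (3,4) (2,6) (1,3) (4,0) (5,2) (0,5) (6,1)
row 4: (5,5) (3,1) (4,4) (6,2) (1,6) (2,0) (0,3)
row 5: (4,2) (1,4) (0,0) (2,1) (6,3) (5,6) (3,5)
row 6: (0,1) (6,0) (3,6) (5,4) (2,5) (4,3) (1,2)
Orthogonality requires all 49 pairs distinct.
Check by first coordinate: for each symbol s of L1, list the L2 entries in the n cells where L1 = s; they must all differ.
  L1 = 0: L2 entries (in reading order) 4, 2, 6, 5, 3, 0, 1 — all 7 distinct ✓
  L1 = 1: L2 entries (in reading order) 1, 5, 0, 3, 6, 4, 2 — all 7 distinct ✓
  L1 = 2: L2 entries (in reading order) 2, 3, 4, 6, 0, 1, 5 — all 7 distinct ✓
  L1 = 3: L2 entries (in reading order) 3, 0, 2, 4, 1, 5, 6 — all 7 distinct ✓
  L1 = 4: L2 entries (in reading order) 5, 6, 1, 0, 4, 2, 3 — all 7 distinct ✓
  L1 = 5: L2 entries (in reading order) 0, 1, 3, 2, 5, 6, 4 — all 7 distinct ✓
  L1 = 6: L2 entries (in reading order) 6, 4, 5, 1, 2, 3, 0 — all 7 distinct ✓
Every symbol of L1 meets every symbol of L2 exactly once, so all 49 pairs are distinct (49 of 49).
Conclusion: YES.

YES


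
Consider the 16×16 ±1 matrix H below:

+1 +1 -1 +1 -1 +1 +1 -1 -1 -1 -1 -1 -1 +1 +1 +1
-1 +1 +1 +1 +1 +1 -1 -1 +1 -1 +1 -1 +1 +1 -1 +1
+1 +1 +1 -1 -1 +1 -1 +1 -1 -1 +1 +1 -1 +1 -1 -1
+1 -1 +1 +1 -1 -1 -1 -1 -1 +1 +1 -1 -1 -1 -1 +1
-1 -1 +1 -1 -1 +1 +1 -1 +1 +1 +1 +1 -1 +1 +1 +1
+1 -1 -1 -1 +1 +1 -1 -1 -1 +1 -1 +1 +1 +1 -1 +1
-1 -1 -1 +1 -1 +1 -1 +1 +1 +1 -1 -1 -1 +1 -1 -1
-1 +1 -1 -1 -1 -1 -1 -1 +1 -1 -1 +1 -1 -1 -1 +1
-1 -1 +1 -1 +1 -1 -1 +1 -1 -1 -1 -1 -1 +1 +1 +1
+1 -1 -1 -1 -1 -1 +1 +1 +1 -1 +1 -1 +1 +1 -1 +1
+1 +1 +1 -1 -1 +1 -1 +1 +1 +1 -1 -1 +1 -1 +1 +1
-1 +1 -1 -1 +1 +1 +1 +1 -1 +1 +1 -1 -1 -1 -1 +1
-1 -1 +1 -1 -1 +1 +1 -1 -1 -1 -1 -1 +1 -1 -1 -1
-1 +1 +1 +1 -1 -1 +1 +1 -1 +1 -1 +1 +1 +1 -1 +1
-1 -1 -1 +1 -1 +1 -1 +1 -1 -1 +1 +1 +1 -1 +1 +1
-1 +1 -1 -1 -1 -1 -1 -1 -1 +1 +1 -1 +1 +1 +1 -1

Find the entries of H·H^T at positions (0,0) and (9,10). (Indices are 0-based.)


Row 0 of H: [1, 1, -1, 1, -1, 1, 1, -1, -1, -1, -1, -1, -1, 1, 1, 1].
Row 9 of H: [1, -1, -1, -1, -1, -1, 1, 1, 1, -1, 1, -1, 1, 1, -1, 1].
Row 10 of H: [1, 1, 1, -1, -1, 1, -1, 1, 1, 1, -1, -1, 1, -1, 1, 1].
(H·H^T)[0][0] = Σ_j H[0][j]·H[0][j] = (1)² + (1)² + (-1)² + (1)² + (-1)² + (1)² + (1)² + (-1)² + (-1)² + (-1)² + (-1)² + (-1)² + (-1)² + (1)² + (1)² + (1)² = 1 + 1 + 1 + 1 + 1 + 1 + 1 + 1 + 1 + 1 + 1 + 1 + 1 + 1 + 1 + 1 = 16.
(H·H^T)[9][10] = Σ_j H[9][j]·H[10][j] = (1)·(1) + (-1)·(1) + (-1)·(1) + (-1)·(-1) + (-1)·(-1) + (-1)·(1) + (1)·(-1) + (1)·(1) + (1)·(1) + (-1)·(1) + (1)·(-1) + (-1)·(-1) + (1)·(1) + (1)·(-1) + (-1)·(1) + (1)·(1) = 1 + -1 + -1 + 1 + 1 + -1 + -1 + 1 + 1 + -1 + -1 + 1 + 1 + -1 + -1 + 1 = 0.
So rows 9 and 10 are orthogonal; the diagonal entry equals n = 16.

(0,0) entry = 16; (9,10) entry = 0.


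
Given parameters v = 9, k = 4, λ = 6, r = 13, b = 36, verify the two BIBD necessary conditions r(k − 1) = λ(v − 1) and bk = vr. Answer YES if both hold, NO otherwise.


Condition (i): r(k − 1) = 13·3 = 39; λ(v − 1) = 6·8 = 48. Match? NO.
Condition (ii): bk = 36·4 = 144; vr = 9·13 = 117. Match? NO.
Both conditions hold? NO.

NO


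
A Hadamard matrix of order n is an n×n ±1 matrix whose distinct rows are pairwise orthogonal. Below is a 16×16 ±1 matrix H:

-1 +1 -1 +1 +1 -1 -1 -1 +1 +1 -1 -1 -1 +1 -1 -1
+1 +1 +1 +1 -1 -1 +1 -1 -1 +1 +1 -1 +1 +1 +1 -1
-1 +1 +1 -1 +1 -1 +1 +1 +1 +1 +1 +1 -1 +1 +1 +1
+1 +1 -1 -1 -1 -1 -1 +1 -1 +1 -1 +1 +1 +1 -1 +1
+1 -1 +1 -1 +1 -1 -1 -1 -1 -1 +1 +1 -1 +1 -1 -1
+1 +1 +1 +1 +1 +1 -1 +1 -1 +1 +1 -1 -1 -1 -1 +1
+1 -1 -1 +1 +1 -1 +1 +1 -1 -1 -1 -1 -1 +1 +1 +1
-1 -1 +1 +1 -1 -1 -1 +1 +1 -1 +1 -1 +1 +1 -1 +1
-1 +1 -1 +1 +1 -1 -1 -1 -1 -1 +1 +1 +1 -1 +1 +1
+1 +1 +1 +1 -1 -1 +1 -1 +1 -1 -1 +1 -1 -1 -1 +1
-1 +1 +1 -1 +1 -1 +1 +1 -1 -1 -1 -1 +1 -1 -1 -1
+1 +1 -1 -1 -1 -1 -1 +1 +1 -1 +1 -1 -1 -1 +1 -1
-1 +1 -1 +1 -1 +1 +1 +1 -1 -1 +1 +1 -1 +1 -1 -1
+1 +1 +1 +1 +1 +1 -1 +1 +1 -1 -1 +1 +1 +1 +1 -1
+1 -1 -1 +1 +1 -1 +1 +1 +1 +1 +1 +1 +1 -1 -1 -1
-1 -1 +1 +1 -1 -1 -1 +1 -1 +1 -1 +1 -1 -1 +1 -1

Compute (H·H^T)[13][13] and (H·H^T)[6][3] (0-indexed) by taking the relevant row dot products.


Row 3 of H: [1, 1, -1, -1, -1, -1, -1, 1, -1, 1, -1, 1, 1, 1, -1, 1].
Row 6 of H: [1, -1, -1, 1, 1, -1, 1, 1, -1, -1, -1, -1, -1, 1, 1, 1].
Row 13 of H: [1, 1, 1, 1, 1, 1, -1, 1, 1, -1, -1, 1, 1, 1, 1, -1].
(H·H^T)[13][13] = Σ_j H[13][j]·H[13][j] = (1)² + (1)² + (1)² + (1)² + (1)² + (1)² + (-1)² + (1)² + (1)² + (-1)² + (-1)² + (1)² + (1)² + (1)² + (1)² + (-1)² = 1 + 1 + 1 + 1 + 1 + 1 + 1 + 1 + 1 + 1 + 1 + 1 + 1 + 1 + 1 + 1 = 16.
(H·H^T)[6][3] = Σ_j H[6][j]·H[3][j] = (1)·(1) + (-1)·(1) + (-1)·(-1) + (1)·(-1) + (1)·(-1) + (-1)·(-1) + (1)·(-1) + (1)·(1) + (-1)·(-1) + (-1)·(1) + (-1)·(-1) + (-1)·(1) + (-1)·(1) + (1)·(1) + (1)·(-1) + (1)·(1) = 1 + -1 + 1 + -1 + -1 + 1 + -1 + 1 + 1 + -1 + 1 + -1 + -1 + 1 + -1 + 1 = 0.
So rows 6 and 3 are orthogonal; the diagonal entry equals n = 16.

(13,13) entry = 16; (6,3) entry = 0.


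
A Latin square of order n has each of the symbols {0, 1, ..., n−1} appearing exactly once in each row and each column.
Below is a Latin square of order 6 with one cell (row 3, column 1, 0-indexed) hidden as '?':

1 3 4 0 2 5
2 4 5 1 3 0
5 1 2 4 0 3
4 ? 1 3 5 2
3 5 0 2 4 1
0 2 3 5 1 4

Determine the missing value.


Row 3 contains symbols [1, 2, 3, 4, 5] — missing [0].
Column 1 contains symbols [1, 2, 3, 4, 5] — missing [0].
The missing symbol must appear in both missing sets; intersection = [0].
Therefore the hidden value is 0.

Missing value = 0.


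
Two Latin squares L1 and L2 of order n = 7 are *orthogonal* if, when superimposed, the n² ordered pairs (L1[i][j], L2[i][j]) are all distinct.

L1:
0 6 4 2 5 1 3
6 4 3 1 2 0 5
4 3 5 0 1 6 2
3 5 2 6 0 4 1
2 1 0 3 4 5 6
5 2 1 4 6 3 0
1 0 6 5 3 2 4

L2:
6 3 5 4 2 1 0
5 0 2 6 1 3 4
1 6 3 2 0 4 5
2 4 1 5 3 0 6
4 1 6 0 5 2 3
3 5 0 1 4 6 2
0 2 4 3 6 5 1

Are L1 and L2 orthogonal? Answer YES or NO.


Form the n² = 49 superimposed pairs (L1[i][j], L2[i][j]), row by row (rows and columns indexed from 0):
row 0: (0,6) (6,3) (4,5) (2,4) (5,2) (1,1) (3,0)
row 1: (6,5) (4,0) (3,2) (1,6) (2,1) (0,3) (5,4)
row 2: (4,1) (3,6) (5,3) (0,2) (1,0) (6,4) (2,5)
row 3: (3,2) (5,4) (2,1) (6,5) (0,3) (4,0) (1,6)
row 4: (2,4) (1,1) (0,6) (3,0) (4,5) (5,2) (6,3)
row 5: (5,3) (2,5) (1,0) (4,1) (6,4) (3,6) (0,2)
row 6: (1,0) (0,2) (6,4) (5,3) (3,6) (2,5) (4,1)
Orthogonality requires all 49 pairs distinct.
But the pair (3,2) repeats: cell (1,2) has L1 = 3, L2 = 2, and cell (3,0) has L1 = 3, L2 = 2.
A repeated pair means some other pair never occurs (only 21 distinct pairs out of 49), so the squares are not orthogonal.
Conclusion: NO.

NO


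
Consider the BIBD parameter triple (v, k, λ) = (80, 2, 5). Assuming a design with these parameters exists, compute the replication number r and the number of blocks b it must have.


Any 2-(v, k, λ) BIBD satisfies two necessary conditions:
  (i)  Each point sits in r blocks, and counting incidences through any fixed point gives r(k − 1) = λ(v − 1), so r = λ(v − 1)/(k − 1).
  (ii) Total incidences bk = vr, so b = vr/k.
Step 1: r = λ(v − 1)/(k − 1) = 5·(80 − 1)/(2 − 1) = 5·79/1 = 395/1 = 395.
Step 2: b = vr/k = 80·395/2 = 31600/2 = 15800.
Check integrality: r = 395 ∈ Z ✓, b = 15800 ∈ Z ✓.
(These identities are necessary conditions: they determine r and b for any design with these parameters, but do not by themselves prove that one exists.)

r = 395, b = 15800.


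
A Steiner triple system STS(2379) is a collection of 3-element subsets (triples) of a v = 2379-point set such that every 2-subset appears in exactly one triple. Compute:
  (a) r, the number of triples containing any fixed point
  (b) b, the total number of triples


An STS(v) is a 2-(v, 3, 1) BIBD: block size k = 3, λ = 1.
Replication: r(k − 1) = λ(v − 1) ⇒ r·2 = 2379 − 1 = 2378 ⇒ r = 1189.
Block count: bk = vr ⇒ b·3 = 2379·1189 = 2828631 ⇒ b = 942877.

r = 1189, b = 942877.


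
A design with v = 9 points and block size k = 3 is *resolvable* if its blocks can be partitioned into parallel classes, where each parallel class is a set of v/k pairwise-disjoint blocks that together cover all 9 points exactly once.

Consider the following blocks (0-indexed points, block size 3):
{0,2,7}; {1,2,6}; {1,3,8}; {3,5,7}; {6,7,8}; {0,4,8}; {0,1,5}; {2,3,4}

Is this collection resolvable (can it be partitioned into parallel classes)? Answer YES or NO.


v = 9, block size k = 3, number of blocks = 8.
For resolvability, blocks must partition into parallel classes of size v/k = 3.
Total blocks must therefore be a multiple of 3: 8 = 3·2 + 2 ⇒ not divisible ✗.
Resolvable? NO.

NO


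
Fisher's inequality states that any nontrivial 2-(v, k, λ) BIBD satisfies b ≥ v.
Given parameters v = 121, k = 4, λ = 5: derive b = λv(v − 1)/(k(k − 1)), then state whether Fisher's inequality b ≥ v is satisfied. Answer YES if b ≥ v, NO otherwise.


r = λ(v − 1)/(k − 1) = 5·120/3 = 200.
b = vr/k = 121·200/4 = 6050.
Fisher's inequality: b ≥ v ⇔ 6050 ≥ 121? YES.

YES


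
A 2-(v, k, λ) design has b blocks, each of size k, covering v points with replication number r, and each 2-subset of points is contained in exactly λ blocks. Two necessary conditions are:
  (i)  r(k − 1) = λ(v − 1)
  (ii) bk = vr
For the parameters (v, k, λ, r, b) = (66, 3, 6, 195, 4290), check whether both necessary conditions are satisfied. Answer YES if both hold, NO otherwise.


Condition (i): r(k − 1) = 195·2 = 390; λ(v − 1) = 6·65 = 390. Match? YES.
Condition (ii): bk = 4290·3 = 12870; vr = 66·195 = 12870. Match? YES.
Both conditions hold? YES.

YES


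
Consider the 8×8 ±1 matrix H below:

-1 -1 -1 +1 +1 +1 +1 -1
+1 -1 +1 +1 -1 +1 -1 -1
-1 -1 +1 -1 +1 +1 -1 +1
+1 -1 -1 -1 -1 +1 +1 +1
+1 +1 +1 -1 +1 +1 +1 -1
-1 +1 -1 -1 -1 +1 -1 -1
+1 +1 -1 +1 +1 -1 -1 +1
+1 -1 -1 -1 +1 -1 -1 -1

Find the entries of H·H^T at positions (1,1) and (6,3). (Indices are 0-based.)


Row 1 of H: [1, -1, 1, 1, -1, 1, -1, -1].
Row 3 of H: [1, -1, -1, -1, -1, 1, 1, 1].
Row 6 of H: [1, 1, -1, 1, 1, -1, -1, 1].
(H·H^T)[1][1] = Σ_j H[1][j]·H[1][j] = (1)² + (-1)² + (1)² + (1)² + (-1)² + (1)² + (-1)² + (-1)² = 1 + 1 + 1 + 1 + 1 + 1 + 1 + 1 = 8.
(H·H^T)[6][3] = Σ_j H[6][j]·H[3][j] = (1)·(1) + (1)·(-1) + (-1)·(-1) + (1)·(-1) + (1)·(-1) + (-1)·(1) + (-1)·(1) + (1)·(1) = 1 + -1 + 1 + -1 + -1 + -1 + -1 + 1 = -2.
Rows 6 and 3 are not orthogonal (dot product = -2 ≠ 0), so H is not a Hadamard matrix.

(1,1) entry = 8; (6,3) entry = -2.


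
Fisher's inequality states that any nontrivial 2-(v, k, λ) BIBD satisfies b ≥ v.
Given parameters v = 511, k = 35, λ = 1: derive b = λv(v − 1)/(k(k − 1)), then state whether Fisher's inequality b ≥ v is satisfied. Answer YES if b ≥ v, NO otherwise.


r = λ(v − 1)/(k − 1) = 1·510/34 = 15.
b = vr/k = 511·15/35 = 219.
Fisher's inequality: b ≥ v ⇔ 219 ≥ 511? NO.

NO


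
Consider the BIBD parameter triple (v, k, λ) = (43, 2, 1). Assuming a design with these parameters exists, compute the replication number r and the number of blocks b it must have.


Any 2-(v, k, λ) BIBD satisfies two necessary conditions:
  (i)  Each point sits in r blocks, and counting incidences through any fixed point gives r(k − 1) = λ(v − 1), so r = λ(v − 1)/(k − 1).
  (ii) Total incidences bk = vr, so b = vr/k.
Step 1: r = λ(v − 1)/(k − 1) = 1·(43 − 1)/(2 − 1) = 1·42/1 = 42/1 = 42.
Step 2: b = vr/k = 43·42/2 = 1806/2 = 903.
Check integrality: r = 42 ∈ Z ✓, b = 903 ∈ Z ✓.
(These identities are necessary conditions: they determine r and b for any design with these parameters, but do not by themselves prove that one exists.)

r = 42, b = 903.


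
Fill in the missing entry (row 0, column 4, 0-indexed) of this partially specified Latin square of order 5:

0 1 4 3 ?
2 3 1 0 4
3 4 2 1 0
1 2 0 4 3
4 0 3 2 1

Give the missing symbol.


Row 0 contains symbols [0, 1, 3, 4] — missing [2].
Column 4 contains symbols [0, 1, 3, 4] — missing [2].
The missing symbol must appear in both missing sets; intersection = [2].
Therefore the hidden value is 2.

Missing value = 2.


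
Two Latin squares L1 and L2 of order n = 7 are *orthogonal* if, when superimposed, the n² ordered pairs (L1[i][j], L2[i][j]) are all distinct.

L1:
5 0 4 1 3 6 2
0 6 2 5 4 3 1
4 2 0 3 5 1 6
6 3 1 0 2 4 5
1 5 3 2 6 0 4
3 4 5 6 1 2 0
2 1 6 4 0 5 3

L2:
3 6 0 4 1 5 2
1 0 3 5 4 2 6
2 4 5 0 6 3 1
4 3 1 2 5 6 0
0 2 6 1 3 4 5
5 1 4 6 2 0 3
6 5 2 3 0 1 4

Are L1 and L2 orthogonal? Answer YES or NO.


Form the n² = 49 superimposed pairs (L1[i][j], L2[i][j]), row by row (rows and columns indexed from 0):
row 0: (5,3) (0,6) (4,0) (1,4) (3,1) (6,5) (2,2)
row 1: (0,1) (6,0) (2,3) (5,5) (4,4) (3,2) (1,6)
row 2: (4,2) (2,4) (0,5) (3,0) (5,6) (1,3) (6,1)
row 3: (6,4) (3,3) (1,1) (0,2) (2,5) (4,6) (5,0)
row 4: (1,0) (5,2) (3,6) (2,1) (6,3) (0,4) (4,5)
row 5: (3,5) (4,1) (5,4) (6,6) (1,2) (2,0) (0,3)
row 6: (2,6) (1,5) (6,2) (4,3) (0,0) (5,1) (3,4)
Orthogonality requires all 49 pairs distinct.
Check by first coordinate: for each symbol s of L1, list the L2 entries in the n cells where L1 = s; they must all differ.
  L1 = 0: L2 entries (in reading order) 6, 1, 5, 2, 4, 3, 0 — all 7 distinct ✓
  L1 = 1: L2 entries (in reading order) 4, 6, 3, 1, 0, 2, 5 — all 7 distinct ✓
  L1 = 2: L2 entries (in reading order) 2, 3, 4, 5, 1, 0, 6 — all 7 distinct ✓
  L1 = 3: L2 entries (in reading order) 1, 2, 0, 3, 6, 5, 4 — all 7 distinct ✓
  L1 = 4: L2 entries (in reading order) 0, 4, 2, 6, 5, 1, 3 — all 7 distinct ✓
  L1 = 5: L2 entries (in reading order) 3, 5, 6, 0, 2, 4, 1 — all 7 distinct ✓
  L1 = 6: L2 entries (in reading order) 5, 0, 1, 4, 3, 6, 2 — all 7 distinct ✓
Every symbol of L1 meets every symbol of L2 exactly once, so all 49 pairs are distinct (49 of 49).
Conclusion: YES.

YES


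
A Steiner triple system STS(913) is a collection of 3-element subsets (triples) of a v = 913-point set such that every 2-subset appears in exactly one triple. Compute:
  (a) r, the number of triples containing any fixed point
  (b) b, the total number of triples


An STS(v) is a 2-(v, 3, 1) BIBD: block size k = 3, λ = 1.
Replication: r(k − 1) = λ(v − 1) ⇒ r·2 = 913 − 1 = 912 ⇒ r = 456.
Block count: bk = vr ⇒ b·3 = 913·456 = 416328 ⇒ b = 138776.

r = 456, b = 138776.


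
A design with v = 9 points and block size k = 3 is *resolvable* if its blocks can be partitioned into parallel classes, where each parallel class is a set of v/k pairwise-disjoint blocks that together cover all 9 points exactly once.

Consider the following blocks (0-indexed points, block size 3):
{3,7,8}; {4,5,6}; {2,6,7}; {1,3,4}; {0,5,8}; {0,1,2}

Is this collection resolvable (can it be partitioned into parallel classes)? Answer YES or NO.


v = 9, block size k = 3, number of blocks = 6.
For resolvability, blocks must partition into parallel classes of size v/k = 3.
Total blocks must therefore be a multiple of 3: 6 = 3·2 + 0 ⇒ divisible ✓.
Greedy packing gives 2 candidate class(es). Each should be a full parallel class (size 3, covers all 9 points).
  Class 1 (3 blocks): {3,7,8}; {4,5,6}; {0,1,2}. Points covered: [0, 1, 2, 3, 4, 5, 6, 7, 8].
  Class 2 (3 blocks): {2,6,7}; {1,3,4}; {0,5,8}. Points covered: [0, 1, 2, 3, 4, 5, 6, 7, 8].
All classes full (size 3)? YES. All classes cover every point? YES.
Resolvable? YES.

YES


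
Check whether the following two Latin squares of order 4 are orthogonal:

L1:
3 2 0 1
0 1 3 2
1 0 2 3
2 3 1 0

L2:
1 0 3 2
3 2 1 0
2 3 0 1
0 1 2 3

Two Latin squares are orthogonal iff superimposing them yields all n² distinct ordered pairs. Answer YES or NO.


Form the n² = 16 superimposed pairs (L1[i][j], L2[i][j]), row by row (rows and columns indexed from 0):
row 0: (3,1) (2,0) (0,3) (1,2)
row 1: (0,3) (1,2) (3,1) (2,0)
row 2: (1,2) (0,3) (2,0) (3,1)
row 3: (2,0) (3,1) (1,2) (0,3)
Orthogonality requires all 16 pairs distinct.
But the pair (0,3) repeats: cell (0,2) has L1 = 0, L2 = 3, and cell (1,0) has L1 = 0, L2 = 3.
A repeated pair means some other pair never occurs (only 4 distinct pairs out of 16), so the squares are not orthogonal.
Conclusion: NO.

NO


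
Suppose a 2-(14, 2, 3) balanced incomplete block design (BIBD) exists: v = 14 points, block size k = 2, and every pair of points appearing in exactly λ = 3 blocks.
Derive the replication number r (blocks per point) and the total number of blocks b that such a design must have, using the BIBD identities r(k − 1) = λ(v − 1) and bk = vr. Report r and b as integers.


Any 2-(v, k, λ) BIBD satisfies two necessary conditions:
  (i)  Each point sits in r blocks, and counting incidences through any fixed point gives r(k − 1) = λ(v − 1), so r = λ(v − 1)/(k − 1).
  (ii) Total incidences bk = vr, so b = vr/k.
Step 1: r = λ(v − 1)/(k − 1) = 3·(14 − 1)/(2 − 1) = 3·13/1 = 39/1 = 39.
Step 2: b = vr/k = 14·39/2 = 546/2 = 273.
Check integrality: r = 39 ∈ Z ✓, b = 273 ∈ Z ✓.
(These identities are necessary conditions: they determine r and b for any design with these parameters, but do not by themselves prove that one exists.)

r = 39, b = 273.


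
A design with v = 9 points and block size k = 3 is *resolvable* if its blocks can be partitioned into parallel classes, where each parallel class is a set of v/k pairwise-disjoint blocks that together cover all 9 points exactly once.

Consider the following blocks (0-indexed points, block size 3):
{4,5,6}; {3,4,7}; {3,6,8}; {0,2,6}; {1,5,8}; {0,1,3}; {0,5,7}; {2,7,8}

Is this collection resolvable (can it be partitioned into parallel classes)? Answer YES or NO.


v = 9, block size k = 3, number of blocks = 8.
For resolvability, blocks must partition into parallel classes of size v/k = 3.
Total blocks must therefore be a multiple of 3: 8 = 3·2 + 2 ⇒ not divisible ✗.
Resolvable? NO.

NO


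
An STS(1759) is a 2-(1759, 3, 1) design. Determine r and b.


An STS(v) is a 2-(v, 3, 1) BIBD: block size k = 3, λ = 1.
Replication: r(k − 1) = λ(v − 1) ⇒ r·2 = 1759 − 1 = 1758 ⇒ r = 879.
Block count: b = v(v − 1)/6 = 1759·1758/6 = 3092322/6 = 515387.
(Check via bk = vr: 515387·3 = 1546161 = 1759·879 = 1546161 ✓.)

r = 879, b = 515387.


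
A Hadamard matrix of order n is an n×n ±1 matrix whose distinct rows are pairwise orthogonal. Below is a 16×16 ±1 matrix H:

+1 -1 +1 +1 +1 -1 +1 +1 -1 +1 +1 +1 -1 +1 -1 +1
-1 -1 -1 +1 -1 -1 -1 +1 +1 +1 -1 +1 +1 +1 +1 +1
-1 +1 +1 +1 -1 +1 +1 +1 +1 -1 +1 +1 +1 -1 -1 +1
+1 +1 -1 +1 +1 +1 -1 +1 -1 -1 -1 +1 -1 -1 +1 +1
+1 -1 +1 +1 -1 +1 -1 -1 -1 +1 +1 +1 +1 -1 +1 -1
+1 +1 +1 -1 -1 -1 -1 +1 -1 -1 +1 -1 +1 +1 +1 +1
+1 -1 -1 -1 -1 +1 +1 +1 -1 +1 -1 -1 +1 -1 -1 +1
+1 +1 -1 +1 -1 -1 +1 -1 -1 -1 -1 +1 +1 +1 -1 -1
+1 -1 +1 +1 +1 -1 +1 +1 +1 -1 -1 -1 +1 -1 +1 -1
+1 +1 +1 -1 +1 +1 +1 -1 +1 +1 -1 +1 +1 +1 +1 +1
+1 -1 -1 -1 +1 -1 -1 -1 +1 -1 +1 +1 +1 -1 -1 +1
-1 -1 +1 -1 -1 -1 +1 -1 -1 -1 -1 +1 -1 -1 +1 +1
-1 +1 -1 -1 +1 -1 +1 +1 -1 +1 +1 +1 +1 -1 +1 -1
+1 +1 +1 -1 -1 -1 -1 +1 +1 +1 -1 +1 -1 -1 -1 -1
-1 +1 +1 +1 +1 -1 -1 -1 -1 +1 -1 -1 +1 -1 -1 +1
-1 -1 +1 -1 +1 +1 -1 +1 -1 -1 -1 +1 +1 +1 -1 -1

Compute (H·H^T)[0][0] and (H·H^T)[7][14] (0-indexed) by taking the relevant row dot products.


Row 0 of H: [1, -1, 1, 1, 1, -1, 1, 1, -1, 1, 1, 1, -1, 1, -1, 1].
Row 7 of H: [1, 1, -1, 1, -1, -1, 1, -1, -1, -1, -1, 1, 1, 1, -1, -1].
Row 14 of H: [-1, 1, 1, 1, 1, -1, -1, -1, -1, 1, -1, -1, 1, -1, -1, 1].
(H·H^T)[0][0] = Σ_j H[0][j]·H[0][j] = (1)² + (-1)² + (1)² + (1)² + (1)² + (-1)² + (1)² + (1)² + (-1)² + (1)² + (1)² + (1)² + (-1)² + (1)² + (-1)² + (1)² = 1 + 1 + 1 + 1 + 1 + 1 + 1 + 1 + 1 + 1 + 1 + 1 + 1 + 1 + 1 + 1 = 16.
(H·H^T)[7][14] = Σ_j H[7][j]·H[14][j] = (1)·(-1) + (1)·(1) + (-1)·(1) + (1)·(1) + (-1)·(1) + (-1)·(-1) + (1)·(-1) + (-1)·(-1) + (-1)·(-1) + (-1)·(1) + (-1)·(-1) + (1)·(-1) + (1)·(1) + (1)·(-1) + (-1)·(-1) + (-1)·(1) = -1 + 1 + -1 + 1 + -1 + 1 + -1 + 1 + 1 + -1 + 1 + -1 + 1 + -1 + 1 + -1 = 0.
So rows 7 and 14 are orthogonal; the diagonal entry equals n = 16.

(0,0) entry = 16; (7,14) entry = 0.


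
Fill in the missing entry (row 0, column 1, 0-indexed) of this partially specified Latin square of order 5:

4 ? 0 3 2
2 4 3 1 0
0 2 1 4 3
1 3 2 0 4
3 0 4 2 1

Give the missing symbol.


Row 0 contains symbols [0, 2, 3, 4] — missing [1].
Column 1 contains symbols [0, 2, 3, 4] — missing [1].
The missing symbol must appear in both missing sets; intersection = [1].
Therefore the hidden value is 1.

Missing value = 1.


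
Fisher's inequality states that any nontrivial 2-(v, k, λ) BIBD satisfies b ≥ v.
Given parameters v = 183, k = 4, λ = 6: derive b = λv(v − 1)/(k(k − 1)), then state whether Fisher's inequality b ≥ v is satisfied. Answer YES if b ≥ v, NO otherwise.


r = λ(v − 1)/(k − 1) = 6·182/3 = 364.
b = vr/k = 183·364/4 = 16653.
Fisher's inequality: b ≥ v ⇔ 16653 ≥ 183? YES.

YES


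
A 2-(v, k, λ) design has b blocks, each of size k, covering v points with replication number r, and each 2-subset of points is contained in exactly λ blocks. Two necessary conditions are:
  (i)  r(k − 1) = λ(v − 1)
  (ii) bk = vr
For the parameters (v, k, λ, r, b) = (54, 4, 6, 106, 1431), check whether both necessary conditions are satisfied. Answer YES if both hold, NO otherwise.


Condition (i): r(k − 1) = 106·3 = 318; λ(v − 1) = 6·53 = 318. Match? YES.
Condition (ii): bk = 1431·4 = 5724; vr = 54·106 = 5724. Match? YES.
Both conditions hold? YES.

YES


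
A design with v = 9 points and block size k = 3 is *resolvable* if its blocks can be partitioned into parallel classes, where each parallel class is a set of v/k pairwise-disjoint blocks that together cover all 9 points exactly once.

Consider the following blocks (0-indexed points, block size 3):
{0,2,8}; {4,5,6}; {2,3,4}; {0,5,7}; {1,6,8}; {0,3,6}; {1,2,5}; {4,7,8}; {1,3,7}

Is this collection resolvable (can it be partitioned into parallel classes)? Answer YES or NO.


v = 9, block size k = 3, number of blocks = 9.
For resolvability, blocks must partition into parallel classes of size v/k = 3.
Total blocks must therefore be a multiple of 3: 9 = 3·3 + 0 ⇒ divisible ✓.
Greedy packing gives 3 candidate class(es). Each should be a full parallel class (size 3, covers all 9 points).
  Class 1 (3 blocks): {0,2,8}; {4,5,6}; {1,3,7}. Points covered: [0, 1, 2, 3, 4, 5, 6, 7, 8].
  Class 2 (3 blocks): {2,3,4}; {0,5,7}; {1,6,8}. Points covered: [0, 1, 2, 3, 4, 5, 6, 7, 8].
  Class 3 (3 blocks): {0,3,6}; {1,2,5}; {4,7,8}. Points covered: [0, 1, 2, 3, 4, 5, 6, 7, 8].
All classes full (size 3)? YES. All classes cover every point? YES.
Resolvable? YES.

YES


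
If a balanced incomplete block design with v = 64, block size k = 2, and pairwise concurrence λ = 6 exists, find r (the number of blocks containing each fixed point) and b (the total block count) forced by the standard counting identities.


Any 2-(v, k, λ) BIBD satisfies two necessary conditions:
  (i)  Each point sits in r blocks, and counting incidences through any fixed point gives r(k − 1) = λ(v − 1), so r = λ(v − 1)/(k − 1).
  (ii) Total incidences bk = vr, so b = vr/k.
Step 1: r = λ(v − 1)/(k − 1) = 6·(64 − 1)/(2 − 1) = 6·63/1 = 378/1 = 378.
Step 2: b = vr/k = 64·378/2 = 24192/2 = 12096.
Check integrality: r = 378 ∈ Z ✓, b = 12096 ∈ Z ✓.
(These identities are necessary conditions: they determine r and b for any design with these parameters, but do not by themselves prove that one exists.)

r = 378, b = 12096.


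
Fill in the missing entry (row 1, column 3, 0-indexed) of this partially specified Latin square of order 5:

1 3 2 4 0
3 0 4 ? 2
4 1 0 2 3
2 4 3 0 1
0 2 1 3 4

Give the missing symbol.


Row 1 contains symbols [0, 2, 3, 4] — missing [1].
Column 3 contains symbols [0, 2, 3, 4] — missing [1].
The missing symbol must appear in both missing sets; intersection = [1].
Therefore the hidden value is 1.

Missing value = 1.


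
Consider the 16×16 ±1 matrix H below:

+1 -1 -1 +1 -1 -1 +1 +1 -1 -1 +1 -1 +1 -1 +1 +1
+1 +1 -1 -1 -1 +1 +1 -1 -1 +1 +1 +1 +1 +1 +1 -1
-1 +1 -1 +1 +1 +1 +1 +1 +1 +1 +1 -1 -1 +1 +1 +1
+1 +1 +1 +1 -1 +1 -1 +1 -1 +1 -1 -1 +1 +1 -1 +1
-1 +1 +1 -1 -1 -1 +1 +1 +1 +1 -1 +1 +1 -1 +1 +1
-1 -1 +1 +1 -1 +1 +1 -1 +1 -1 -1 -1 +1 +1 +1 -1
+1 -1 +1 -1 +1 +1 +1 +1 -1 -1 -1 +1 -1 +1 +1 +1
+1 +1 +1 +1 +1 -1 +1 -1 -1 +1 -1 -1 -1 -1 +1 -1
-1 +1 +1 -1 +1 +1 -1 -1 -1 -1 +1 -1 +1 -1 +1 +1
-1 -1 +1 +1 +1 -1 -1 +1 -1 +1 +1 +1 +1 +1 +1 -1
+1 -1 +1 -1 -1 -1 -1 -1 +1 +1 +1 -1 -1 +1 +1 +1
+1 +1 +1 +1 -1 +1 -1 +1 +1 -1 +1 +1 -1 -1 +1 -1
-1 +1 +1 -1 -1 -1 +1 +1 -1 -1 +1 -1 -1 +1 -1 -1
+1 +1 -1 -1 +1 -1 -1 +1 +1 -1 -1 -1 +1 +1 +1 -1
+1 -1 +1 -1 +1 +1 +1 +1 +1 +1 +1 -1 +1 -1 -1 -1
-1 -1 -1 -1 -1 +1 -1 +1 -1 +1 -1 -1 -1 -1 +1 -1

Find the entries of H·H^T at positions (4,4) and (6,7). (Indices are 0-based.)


Row 4 of H: [-1, 1, 1, -1, -1, -1, 1, 1, 1, 1, -1, 1, 1, -1, 1, 1].
Row 6 of H: [1, -1, 1, -1, 1, 1, 1, 1, -1, -1, -1, 1, -1, 1, 1, 1].
Row 7 of H: [1, 1, 1, 1, 1, -1, 1, -1, -1, 1, -1, -1, -1, -1, 1, -1].
(H·H^T)[4][4] = Σ_j H[4][j]·H[4][j] = (-1)² + (1)² + (1)² + (-1)² + (-1)² + (-1)² + (1)² + (1)² + (1)² + (1)² + (-1)² + (1)² + (1)² + (-1)² + (1)² + (1)² = 1 + 1 + 1 + 1 + 1 + 1 + 1 + 1 + 1 + 1 + 1 + 1 + 1 + 1 + 1 + 1 = 16.
(H·H^T)[6][7] = Σ_j H[6][j]·H[7][j] = (1)·(1) + (-1)·(1) + (1)·(1) + (-1)·(1) + (1)·(1) + (1)·(-1) + (1)·(1) + (1)·(-1) + (-1)·(-1) + (-1)·(1) + (-1)·(-1) + (1)·(-1) + (-1)·(-1) + (1)·(-1) + (1)·(1) + (1)·(-1) = 1 + -1 + 1 + -1 + 1 + -1 + 1 + -1 + 1 + -1 + 1 + -1 + 1 + -1 + 1 + -1 = 0.
So rows 6 and 7 are orthogonal; the diagonal entry equals n = 16.

(4,4) entry = 16; (6,7) entry = 0.


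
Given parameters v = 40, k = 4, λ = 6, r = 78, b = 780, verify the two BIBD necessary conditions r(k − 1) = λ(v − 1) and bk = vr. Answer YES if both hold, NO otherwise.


Condition (i): r(k − 1) = 78·3 = 234; λ(v − 1) = 6·39 = 234. Match? YES.
Condition (ii): bk = 780·4 = 3120; vr = 40·78 = 3120. Match? YES.
Both conditions hold? YES.

YES


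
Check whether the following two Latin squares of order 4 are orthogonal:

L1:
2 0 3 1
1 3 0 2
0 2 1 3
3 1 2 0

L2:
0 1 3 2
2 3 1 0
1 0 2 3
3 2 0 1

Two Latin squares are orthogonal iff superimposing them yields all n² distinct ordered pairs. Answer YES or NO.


Form the n² = 16 superimposed pairs (L1[i][j], L2[i][j]), row by row (rows and columns indexed from 0):
row 0: (2,0) (0,1) (3,3) (1,2)
row 1: (1,2) (3,3) (0,1) (2,0)
row 2: (0,1) (2,0) (1,2) (3,3)
row 3: (3,3) (1,2) (2,0) (0,1)
Orthogonality requires all 16 pairs distinct.
But the pair (1,2) repeats: cell (0,3) has L1 = 1, L2 = 2, and cell (1,0) has L1 = 1, L2 = 2.
A repeated pair means some other pair never occurs (only 4 distinct pairs out of 16), so the squares are not orthogonal.
Conclusion: NO.

NO


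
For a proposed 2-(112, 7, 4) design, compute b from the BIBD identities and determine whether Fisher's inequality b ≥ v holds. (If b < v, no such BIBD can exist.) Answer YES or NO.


b = λv(v − 1)/(k(k − 1)) = 4·112·111/(7·6) = 49728/42 = 1184.
Compare with v = 112: b ≥ v, so Fisher's inequality holds.

YES


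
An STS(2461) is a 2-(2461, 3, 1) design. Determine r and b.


An STS(v) is a 2-(v, 3, 1) BIBD: block size k = 3, λ = 1.
Replication: r(k − 1) = λ(v − 1) ⇒ r·2 = 2461 − 1 = 2460 ⇒ r = 1230.
Block count: bk = vr ⇒ b·3 = 2461·1230 = 3027030 ⇒ b = 1009010.

r = 1230, b = 1009010.


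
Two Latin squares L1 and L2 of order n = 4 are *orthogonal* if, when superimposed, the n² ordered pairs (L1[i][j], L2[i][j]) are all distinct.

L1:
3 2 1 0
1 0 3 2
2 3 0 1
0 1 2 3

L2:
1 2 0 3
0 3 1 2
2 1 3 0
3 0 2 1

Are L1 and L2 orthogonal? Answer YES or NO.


Form the n² = 16 superimposed pairs (L1[i][j], L2[i][j]), row by row (rows and columns indexed from 0):
row 0: (3,1) (2,2) (1,0) (0,3)
row 1: (1,0) (0,3) (3,1) (2,2)
row 2: (2,2) (3,1) (0,3) (1,0)
row 3: (0,3) (1,0) (2,2) (3,1)
Orthogonality requires all 16 pairs distinct.
But the pair (1,0) repeats: cell (0,2) has L1 = 1, L2 = 0, and cell (1,0) has L1 = 1, L2 = 0.
A repeated pair means some other pair never occurs (only 4 distinct pairs out of 16), so the squares are not orthogonal.
Conclusion: NO.

NO


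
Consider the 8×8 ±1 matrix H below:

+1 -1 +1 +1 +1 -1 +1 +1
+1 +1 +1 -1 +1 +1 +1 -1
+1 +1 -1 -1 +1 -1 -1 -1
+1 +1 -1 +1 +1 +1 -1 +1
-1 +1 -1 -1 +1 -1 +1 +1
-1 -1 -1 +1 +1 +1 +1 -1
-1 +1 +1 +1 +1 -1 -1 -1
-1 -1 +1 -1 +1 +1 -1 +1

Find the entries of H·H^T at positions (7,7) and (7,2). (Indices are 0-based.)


Row 2 of H: [1, 1, -1, -1, 1, -1, -1, -1].
Row 7 of H: [-1, -1, 1, -1, 1, 1, -1, 1].
(H·H^T)[7][7] = Σ_j H[7][j]·H[7][j] = (-1)² + (-1)² + (1)² + (-1)² + (1)² + (1)² + (-1)² + (1)² = 1 + 1 + 1 + 1 + 1 + 1 + 1 + 1 = 8.
(H·H^T)[7][2] = Σ_j H[7][j]·H[2][j] = (-1)·(1) + (-1)·(1) + (1)·(-1) + (-1)·(-1) + (1)·(1) + (1)·(-1) + (-1)·(-1) + (1)·(-1) = -1 + -1 + -1 + 1 + 1 + -1 + 1 + -1 = -2.
Rows 7 and 2 are not orthogonal (dot product = -2 ≠ 0), so H is not a Hadamard matrix.

(7,7) entry = 8; (7,2) entry = -2.


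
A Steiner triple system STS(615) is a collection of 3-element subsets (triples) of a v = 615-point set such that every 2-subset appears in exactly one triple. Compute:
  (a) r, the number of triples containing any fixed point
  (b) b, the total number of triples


An STS(v) is a 2-(v, 3, 1) BIBD: block size k = 3, λ = 1.
Replication: r(k − 1) = λ(v − 1) ⇒ r·2 = 615 − 1 = 614 ⇒ r = 307.
Block count: bk = vr ⇒ b·3 = 615·307 = 188805 ⇒ b = 62935.

r = 307, b = 62935.


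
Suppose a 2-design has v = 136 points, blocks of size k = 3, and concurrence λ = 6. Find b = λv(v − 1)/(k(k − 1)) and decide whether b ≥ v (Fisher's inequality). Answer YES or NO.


r = λ(v − 1)/(k − 1) = 6·135/2 = 405.
b = vr/k = 136·405/3 = 18360.
Fisher's inequality: b ≥ v ⇔ 18360 ≥ 136? YES.

YES


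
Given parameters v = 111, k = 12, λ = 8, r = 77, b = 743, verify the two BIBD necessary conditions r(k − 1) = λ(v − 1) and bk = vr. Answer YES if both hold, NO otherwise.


Condition (i): r(k − 1) = 77·11 = 847; λ(v − 1) = 8·110 = 880. Match? NO.
Condition (ii): bk = 743·12 = 8916; vr = 111·77 = 8547. Match? NO.
Both conditions hold? NO.

NO


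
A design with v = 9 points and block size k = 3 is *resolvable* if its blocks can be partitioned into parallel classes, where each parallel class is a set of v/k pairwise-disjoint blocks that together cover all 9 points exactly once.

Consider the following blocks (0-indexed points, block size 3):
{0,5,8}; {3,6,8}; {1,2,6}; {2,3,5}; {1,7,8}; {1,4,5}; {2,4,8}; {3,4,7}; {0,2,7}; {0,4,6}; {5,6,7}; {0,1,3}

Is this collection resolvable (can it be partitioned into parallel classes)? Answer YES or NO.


v = 9, block size k = 3, number of blocks = 12.
For resolvability, blocks must partition into parallel classes of size v/k = 3.
Total blocks must therefore be a multiple of 3: 12 = 3·4 + 0 ⇒ divisible ✓.
Greedy packing gives 4 candidate class(es). Each should be a full parallel class (size 3, covers all 9 points).
  Class 1 (3 blocks): {0,5,8}; {1,2,6}; {3,4,7}. Points covered: [0, 1, 2, 3, 4, 5, 6, 7, 8].
  Class 2 (3 blocks): {3,6,8}; {1,4,5}; {0,2,7}. Points covered: [0, 1, 2, 3, 4, 5, 6, 7, 8].
  Class 3 (3 blocks): {2,3,5}; {1,7,8}; {0,4,6}. Points covered: [0, 1, 2, 3, 4, 5, 6, 7, 8].
  Class 4 (3 blocks): {2,4,8}; {5,6,7}; {0,1,3}. Points covered: [0, 1, 2, 3, 4, 5, 6, 7, 8].
All classes full (size 3)? YES. All classes cover every point? YES.
Resolvable? YES.

YES


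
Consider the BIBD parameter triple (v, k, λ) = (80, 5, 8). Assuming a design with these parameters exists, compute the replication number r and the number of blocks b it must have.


Any 2-(v, k, λ) BIBD satisfies two necessary conditions:
  (i)  Each point sits in r blocks, and counting incidences through any fixed point gives r(k − 1) = λ(v − 1), so r = λ(v − 1)/(k − 1).
  (ii) Total incidences bk = vr, so b = vr/k.
Step 1: r = λ(v − 1)/(k − 1) = 8·(80 − 1)/(5 − 1) = 8·79/4 = 632/4 = 158.
Step 2: b = vr/k = 80·158/5 = 12640/5 = 2528.
Check integrality: r = 158 ∈ Z ✓, b = 2528 ∈ Z ✓.
(These identities are necessary conditions: they determine r and b for any design with these parameters, but do not by themselves prove that one exists.)

r = 158, b = 2528.


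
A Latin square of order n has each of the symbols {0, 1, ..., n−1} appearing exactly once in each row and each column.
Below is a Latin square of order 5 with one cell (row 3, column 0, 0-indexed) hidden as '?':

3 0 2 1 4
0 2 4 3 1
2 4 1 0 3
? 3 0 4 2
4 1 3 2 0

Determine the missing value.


Row 3 contains symbols [0, 2, 3, 4] — missing [1].
Column 0 contains symbols [0, 2, 3, 4] — missing [1].
The missing symbol must appear in both missing sets; intersection = [1].
Therefore the hidden value is 1.

Missing value = 1.


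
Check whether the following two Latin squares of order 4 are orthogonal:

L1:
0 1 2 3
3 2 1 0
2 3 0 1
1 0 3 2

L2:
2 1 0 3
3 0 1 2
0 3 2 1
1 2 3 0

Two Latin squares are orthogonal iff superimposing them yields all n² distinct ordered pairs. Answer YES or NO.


Form the n² = 16 superimposed pairs (L1[i][j], L2[i][j]), row by row (rows and columns indexed from 0):
row 0: (0,2) (1,1) (2,0) (3,3)
row 1: (3,3) (2,0) (1,1) (0,2)
row 2: (2,0) (3,3) (0,2) (1,1)
row 3: (1,1) (0,2) (3,3) (2,0)
Orthogonality requires all 16 pairs distinct.
But the pair (3,3) repeats: cell (0,3) has L1 = 3, L2 = 3, and cell (1,0) has L1 = 3, L2 = 3.
A repeated pair means some other pair never occurs (only 4 distinct pairs out of 16), so the squares are not orthogonal.
Conclusion: NO.

NO


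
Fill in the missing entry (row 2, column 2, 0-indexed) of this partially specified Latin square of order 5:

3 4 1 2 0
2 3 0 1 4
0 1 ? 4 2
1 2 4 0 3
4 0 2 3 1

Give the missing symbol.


Row 2 contains symbols [0, 1, 2, 4] — missing [3].
Column 2 contains symbols [0, 1, 2, 4] — missing [3].
The missing symbol must appear in both missing sets; intersection = [3].
Therefore the hidden value is 3.

Missing value = 3.


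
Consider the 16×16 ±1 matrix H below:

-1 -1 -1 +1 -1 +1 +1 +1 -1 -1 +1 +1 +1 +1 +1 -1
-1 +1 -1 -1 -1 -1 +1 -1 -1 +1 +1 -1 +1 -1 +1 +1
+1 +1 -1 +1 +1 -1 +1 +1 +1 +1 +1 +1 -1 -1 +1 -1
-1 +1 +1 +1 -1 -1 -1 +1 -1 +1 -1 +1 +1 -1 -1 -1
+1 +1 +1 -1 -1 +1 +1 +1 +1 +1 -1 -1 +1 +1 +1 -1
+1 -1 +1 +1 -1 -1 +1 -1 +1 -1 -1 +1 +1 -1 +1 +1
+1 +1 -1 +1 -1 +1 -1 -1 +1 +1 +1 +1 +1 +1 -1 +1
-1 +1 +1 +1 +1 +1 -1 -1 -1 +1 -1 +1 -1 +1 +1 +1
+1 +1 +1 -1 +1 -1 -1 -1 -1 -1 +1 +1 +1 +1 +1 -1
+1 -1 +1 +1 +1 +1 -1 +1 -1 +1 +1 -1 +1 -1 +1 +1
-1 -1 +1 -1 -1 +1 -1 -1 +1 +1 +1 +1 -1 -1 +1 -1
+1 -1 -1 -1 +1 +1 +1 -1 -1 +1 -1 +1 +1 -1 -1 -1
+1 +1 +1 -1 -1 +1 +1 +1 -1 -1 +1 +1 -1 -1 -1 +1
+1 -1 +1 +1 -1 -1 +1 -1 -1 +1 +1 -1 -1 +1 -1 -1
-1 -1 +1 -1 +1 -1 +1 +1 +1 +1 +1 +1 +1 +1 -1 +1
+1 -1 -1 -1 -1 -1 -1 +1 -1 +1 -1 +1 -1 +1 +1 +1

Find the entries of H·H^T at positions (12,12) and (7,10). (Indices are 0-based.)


Row 7 of H: [-1, 1, 1, 1, 1, 1, -1, -1, -1, 1, -1, 1, -1, 1, 1, 1].
Row 10 of H: [-1, -1, 1, -1, -1, 1, -1, -1, 1, 1, 1, 1, -1, -1, 1, -1].
Row 12 of H: [1, 1, 1, -1, -1, 1, 1, 1, -1, -1, 1, 1, -1, -1, -1, 1].
(H·H^T)[12][12] = Σ_j H[12][j]·H[12][j] = (1)² + (1)² + (1)² + (-1)² + (-1)² + (1)² + (1)² + (1)² + (-1)² + (-1)² + (1)² + (1)² + (-1)² + (-1)² + (-1)² + (1)² = 1 + 1 + 1 + 1 + 1 + 1 + 1 + 1 + 1 + 1 + 1 + 1 + 1 + 1 + 1 + 1 = 16.
(H·H^T)[7][10] = Σ_j H[7][j]·H[10][j] = (-1)·(-1) + (1)·(-1) + (1)·(1) + (1)·(-1) + (1)·(-1) + (1)·(1) + (-1)·(-1) + (-1)·(-1) + (-1)·(1) + (1)·(1) + (-1)·(1) + (1)·(1) + (-1)·(-1) + (1)·(-1) + (1)·(1) + (1)·(-1) = 1 + -1 + 1 + -1 + -1 + 1 + 1 + 1 + -1 + 1 + -1 + 1 + 1 + -1 + 1 + -1 = 2.
Rows 7 and 10 are not orthogonal (dot product = 2 ≠ 0), so H is not a Hadamard matrix.

(12,12) entry = 16; (7,10) entry = 2.


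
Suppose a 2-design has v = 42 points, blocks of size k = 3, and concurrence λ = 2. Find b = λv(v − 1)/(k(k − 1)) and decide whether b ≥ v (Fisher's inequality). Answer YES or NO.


r = λ(v − 1)/(k − 1) = 2·41/2 = 41.
b = vr/k = 42·41/3 = 574.
Fisher's inequality: b ≥ v ⇔ 574 ≥ 42? YES.

YES


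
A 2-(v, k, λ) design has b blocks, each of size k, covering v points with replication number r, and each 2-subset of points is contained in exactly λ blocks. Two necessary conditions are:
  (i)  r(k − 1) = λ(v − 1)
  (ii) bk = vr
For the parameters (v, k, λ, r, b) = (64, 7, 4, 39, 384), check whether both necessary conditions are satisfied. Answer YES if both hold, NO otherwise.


Condition (i): r(k − 1) = 39·6 = 234; λ(v − 1) = 4·63 = 252. Match? NO.
Condition (ii): bk = 384·7 = 2688; vr = 64·39 = 2496. Match? NO.
Both conditions hold? NO.

NO


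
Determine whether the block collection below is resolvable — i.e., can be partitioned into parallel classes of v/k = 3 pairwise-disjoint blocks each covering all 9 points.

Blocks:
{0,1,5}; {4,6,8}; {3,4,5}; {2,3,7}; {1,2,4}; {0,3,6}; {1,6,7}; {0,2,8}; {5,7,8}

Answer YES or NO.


v = 9, block size k = 3, number of blocks = 9.
For resolvability, blocks must partition into parallel classes of size v/k = 3.
Total blocks must therefore be a multiple of 3: 9 = 3·3 + 0 ⇒ divisible ✓.
Greedy packing gives 3 candidate class(es). Each should be a full parallel class (size 3, covers all 9 points).
  Class 1 (3 blocks): {0,1,5}; {4,6,8}; {2,3,7}. Points covered: [0, 1, 2, 3, 4, 5, 6, 7, 8].
  Class 2 (3 blocks): {3,4,5}; {1,6,7}; {0,2,8}. Points covered: [0, 1, 2, 3, 4, 5, 6, 7, 8].
  Class 3 (3 blocks): {1,2,4}; {0,3,6}; {5,7,8}. Points covered: [0, 1, 2, 3, 4, 5, 6, 7, 8].
All classes full (size 3)? YES. All classes cover every point? YES.
Resolvable? YES.

YES


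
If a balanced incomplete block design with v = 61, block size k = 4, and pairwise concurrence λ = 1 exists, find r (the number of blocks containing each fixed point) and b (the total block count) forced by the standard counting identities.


Any 2-(v, k, λ) BIBD satisfies two necessary conditions:
  (i)  Each point sits in r blocks, and counting incidences through any fixed point gives r(k − 1) = λ(v − 1), so r = λ(v − 1)/(k − 1).
  (ii) Total incidences bk = vr, so b = vr/k.
Step 1: r = λ(v − 1)/(k − 1) = 1·(61 − 1)/(4 − 1) = 1·60/3 = 60/3 = 20.
Step 2: b = vr/k = 61·20/4 = 1220/4 = 305.
Check integrality: r = 20 ∈ Z ✓, b = 305 ∈ Z ✓.
(These identities are necessary conditions: they determine r and b for any design with these parameters, but do not by themselves prove that one exists.)

r = 20, b = 305.
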